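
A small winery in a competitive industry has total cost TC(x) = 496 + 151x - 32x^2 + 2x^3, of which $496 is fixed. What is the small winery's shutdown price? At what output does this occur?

$23 per unit, at x = 8

The shutdown price is the minimum of AVC. VC = 151x - 32x^2 + 2x^3, so AVC = 151 - 32x + 2x^2.
dAVC/dx = -32 + 4x = 0 gives x = 8. min AVC = 151 - 32·8 + 2·8^2 = 23.
For P < $23 the firm produces nothing.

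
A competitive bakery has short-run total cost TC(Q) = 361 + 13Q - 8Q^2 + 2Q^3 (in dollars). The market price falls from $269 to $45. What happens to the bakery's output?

Output falls from 8 to 4

AVC = 13 - 8Q + 2Q^2, minimized at Q = 2 where min AVC = $5. MC = 13 - 16Q + 6Q^2.
With P = $269 above the shutdown price, P = MC gives Q = 8.
At P = $45 ≥ min AVC, set P = MC: Q = 4. The firm stays open but cuts output.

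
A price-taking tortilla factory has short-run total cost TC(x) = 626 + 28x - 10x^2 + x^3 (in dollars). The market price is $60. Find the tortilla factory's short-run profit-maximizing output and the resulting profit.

AVC = 28 - 10x + x^2 has its minimum $3 at x = 5; price $60 clears that bar, so the firm operates.
With MC = 28 - 20x + 3x^2, P = MC on the upward-sloping part at x* = 8.
TR = 60·8 = 480. TC = 626 + 96 = 722. Profit = 480 − 722 = -$242.
Shutting down would mean losing the fixed cost of $626, so operating at a loss of $242 is better by $384.

Profit = -$242 at x = 8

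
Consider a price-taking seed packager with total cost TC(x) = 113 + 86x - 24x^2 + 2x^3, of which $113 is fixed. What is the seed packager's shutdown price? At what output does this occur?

The shutdown price is the minimum of AVC. VC = 86x - 24x^2 + 2x^3, so AVC = 86 - 24x + 2x^2.
At the minimum of AVC, MC = AVC. MC = 86 - 48x + 6x^2; setting MC = AVC gives 4x^2 - 24x = 0, so x = 6. min AVC = 14.
For P < $14 the firm produces nothing.

$14 per unit, at x = 6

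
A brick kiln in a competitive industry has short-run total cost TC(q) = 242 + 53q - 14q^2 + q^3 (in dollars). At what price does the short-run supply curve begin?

$4 per unit

The shutdown price is the minimum of AVC. VC = 53q - 14q^2 + q^3, so AVC = 53 - 14q + q^2.
dAVC/dq = -14 + 2q = 0 gives q = 7. min AVC = 53 - 14·7 + 7^2 = 4.
For P < $4 the firm produces nothing.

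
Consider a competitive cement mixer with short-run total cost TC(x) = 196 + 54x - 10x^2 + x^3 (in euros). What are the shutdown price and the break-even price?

Shutdown price = €29; break-even price = €61

Shutdown price = min AVC. AVC = 54 - 10x + x^2, with vertex at x = 5 and minimum €29.
ATC = 196/x + 54 - 10x + x^2. Setting dATC/dx = −196/x^2 − 10 + 2x = 0 gives x = 7 (since 2·7^3 − 10·7^2 = 196).
min ATC = 196/7 + 54 − 10·7 + 7^2 = €61. That is the break-even price.
Between these two prices the firm operates at a loss; above €61 it earns a profit.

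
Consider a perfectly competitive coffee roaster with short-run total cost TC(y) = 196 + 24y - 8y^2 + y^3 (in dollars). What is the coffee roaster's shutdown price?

Short-run supply begins at min AVC. From VC = 24y - 8y^2 + y^3, AVC = 24 - 8y + y^2.
dAVC/dy = -8 + 2y = 0 gives y = 4. min AVC = 24 - 8·4 + 4^2 = 8.
For P < $8 the firm produces nothing.

$8 per unit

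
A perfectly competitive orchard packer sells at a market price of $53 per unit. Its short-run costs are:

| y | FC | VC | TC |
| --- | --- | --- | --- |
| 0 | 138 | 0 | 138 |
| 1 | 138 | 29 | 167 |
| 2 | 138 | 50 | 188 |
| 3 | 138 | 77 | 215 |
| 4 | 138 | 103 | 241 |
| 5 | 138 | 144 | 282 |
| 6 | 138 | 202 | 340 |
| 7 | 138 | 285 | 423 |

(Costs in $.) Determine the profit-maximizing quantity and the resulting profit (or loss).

Tabulate TR − TC: y=0: -138; y=1: -114; y=2: -82; y=3: -56; y=4: -29; y=5: -17; y=6: -22; y=7: -52.
Profit is maximized at y = 5. AVC there is 144/5 = $28.80 ≤ P, so producing beats shutting down (which would give -$138).

y = 5; profit = -$17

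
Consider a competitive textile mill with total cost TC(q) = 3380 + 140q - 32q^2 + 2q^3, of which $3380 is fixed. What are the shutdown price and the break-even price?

Shutdown price = $12; break-even price = $322

AVC = 140 - 32q + 2q^2; minimized at q = 8, giving min AVC = $12. That is the shutdown price.
ATC = 3380/q + 140 - 32q + 2q^2. Setting dATC/dq = −3380/q^2 − 32 + 4q = 0 gives q = 13 (since 4·13^3 − 32·13^2 = 3380).
min ATC = 3380/13 + 140 − 32·13 + 2·13^2 = $322. That is the break-even price.
For $12 ≤ P < $322 the firm produces at a loss; below $12 it shuts down.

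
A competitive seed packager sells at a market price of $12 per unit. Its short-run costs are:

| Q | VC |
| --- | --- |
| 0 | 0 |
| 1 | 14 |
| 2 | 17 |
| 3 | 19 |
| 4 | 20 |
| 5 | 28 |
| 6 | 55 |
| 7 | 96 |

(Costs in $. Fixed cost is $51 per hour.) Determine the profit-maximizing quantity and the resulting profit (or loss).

Tabulate TR − TC: Q=0: -51; Q=1: -53; Q=2: -44; Q=3: -34; Q=4: -23; Q=5: -19; Q=6: -34; Q=7: -63.
Profit is maximized at Q = 5. AVC there is 28/5 = $5.60 ≤ P, so producing beats shutting down (which would give -$51).

Q = 5; profit = -$19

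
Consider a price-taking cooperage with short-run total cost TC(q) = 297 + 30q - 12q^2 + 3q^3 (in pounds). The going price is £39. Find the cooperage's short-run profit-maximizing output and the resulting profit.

Profit = -£243 at q = 3

AVC = 30 - 12q + 3q^2 has its minimum £18 at q = 2; price £39 clears that bar, so the firm operates.
With MC = 30 - 24q + 9q^2, P = MC on the upward-sloping part at q* = 3.
TR = 39·3 = 117. TC = 297 + 63 = 360. Profit = 117 − 360 = -£243.
Shutting down would mean losing the fixed cost of £297, so operating at a loss of £243 is better by £54.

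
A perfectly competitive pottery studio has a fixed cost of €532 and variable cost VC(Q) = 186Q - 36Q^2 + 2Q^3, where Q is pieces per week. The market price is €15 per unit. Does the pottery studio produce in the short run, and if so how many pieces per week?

Variable cost is VC = 186Q - 36Q^2 + 2Q^3, so AVC = VC/Q = 186 - 36Q + 2Q^2 and MC = dTC/dQ = 186 - 72Q + 6Q^2.
AVC is minimized where dAVC/dQ = -36 + 4Q = 0, at Q = 9; min AVC = 186 - 36·9 + 2·9^2 = €24.
Since P = €15 < min AVC = €24, price fails to cover variable cost at any output.
Best response: produce nothing and absorb the €532 fixed cost.

Shut down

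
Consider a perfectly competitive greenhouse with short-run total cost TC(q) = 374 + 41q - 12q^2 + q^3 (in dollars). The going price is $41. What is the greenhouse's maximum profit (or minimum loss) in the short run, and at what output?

AVC = 41 - 12q + q^2 has its minimum $5 at q = 6; price $41 clears that bar, so the firm operates.
MC = 41 - 24q + 3q^2. Setting P = MC and taking the root on the rising branch gives q* = 8.
TR = 41·8 = 328. TC = 374 + 72 = 446. Profit = 328 − 446 = -$118.
By producing, the firm covers all variable cost plus $256 of fixed cost; shutting down would lose the full $374.

Profit = -$118 at q = 8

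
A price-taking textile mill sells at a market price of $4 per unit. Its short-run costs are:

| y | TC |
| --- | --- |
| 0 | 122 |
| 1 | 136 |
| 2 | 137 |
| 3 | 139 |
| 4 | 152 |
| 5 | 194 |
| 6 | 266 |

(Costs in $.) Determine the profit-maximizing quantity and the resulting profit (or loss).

Tabulate TR − TC: y=0: -122; y=1: -132; y=2: -129; y=3: -127; y=4: -136; y=5: -174; y=6: -242.
Profit is highest at y = 0. Equivalently, the lowest AVC in the table is 17/3 ≈ $5.67 at y = 3, and P = $4 falls below it — price never covers variable cost, so the firm shuts down and loses only its fixed cost.

y = 0 (shut down); profit = -$122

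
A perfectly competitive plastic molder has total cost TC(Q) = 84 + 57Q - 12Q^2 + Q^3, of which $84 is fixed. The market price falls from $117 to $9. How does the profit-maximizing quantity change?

MC = 57 - 24Q + 3Q^2; the shutdown threshold is min AVC = $21 (at Q = 6).
At P = $117 ≥ min AVC, set P = MC on the rising branch: Q = 10.
At P = $9 < min AVC = $21, price no longer covers variable cost at any output, so the firm shuts down: Q = 0.

Output falls from 10 to 0 (the firm shuts down)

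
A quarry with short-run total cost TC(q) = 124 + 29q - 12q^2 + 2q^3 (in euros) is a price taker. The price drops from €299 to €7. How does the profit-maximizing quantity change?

Output falls from 9 to 0 (the firm shuts down)

MC = 29 - 24q + 6q^2; the shutdown threshold is min AVC = €11 (at q = 3).
At P = €299 ≥ min AVC, set P = MC on the rising branch: q = 9.
At P = €7 < min AVC = €11, price no longer covers variable cost at any output, so the firm shuts down: q = 0.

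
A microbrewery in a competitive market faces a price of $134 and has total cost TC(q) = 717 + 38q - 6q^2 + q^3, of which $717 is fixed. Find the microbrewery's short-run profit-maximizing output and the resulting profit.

AVC = 38 - 6q + q^2; min AVC = $29 at q = 3. Since P = $134 ≥ min AVC, the firm produces.
With MC = 38 - 12q + 3q^2, P = MC on the upward-sloping part at q* = 8.
TR = 134·8 = 1072. TC = 717 + 432 = 1149. Profit = 1072 − 1149 = -$77.
That loss of $77 beats the $717 the firm would lose by shutting down; producing recovers $640 of fixed cost.

Profit = -$77 at q = 8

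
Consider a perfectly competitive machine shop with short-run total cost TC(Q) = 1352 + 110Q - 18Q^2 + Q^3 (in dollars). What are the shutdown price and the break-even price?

Shutdown price = $29; break-even price = $149

AVC = 110 - 18Q + Q^2; minimized at Q = 9, giving min AVC = $29. That is the shutdown price.
ATC = 1352/Q + 110 - 18Q + Q^2. Setting dATC/dQ = −1352/Q^2 − 18 + 2Q = 0 gives Q = 13 (since 2·13^3 − 18·13^2 = 1352).
min ATC = 1352/13 + 110 − 18·13 + 13^2 = $149. That is the break-even price.
Between these two prices the firm operates at a loss; above $149 it earns a profit.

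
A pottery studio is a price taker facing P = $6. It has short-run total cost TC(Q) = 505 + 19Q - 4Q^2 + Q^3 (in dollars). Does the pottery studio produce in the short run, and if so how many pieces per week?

Shut down

Variable cost is VC = 19Q - 4Q^2 + Q^3, so AVC = VC/Q = 19 - 4Q + Q^2 and MC = dTC/dQ = 19 - 8Q + 3Q^2.
AVC hits its minimum where MC = AVC, at Q = 2, giving min AVC = 19 - 4·2 + 2^2 = $15.
Since P = $6 < min AVC = $15, price fails to cover variable cost at any output.
Best response: produce nothing and absorb the $505 fixed cost.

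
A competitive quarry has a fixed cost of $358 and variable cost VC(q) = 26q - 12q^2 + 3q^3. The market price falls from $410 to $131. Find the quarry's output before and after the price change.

Output falls from 8 to 5

AVC = 26 - 12q + 3q^2, minimized at q = 2 where min AVC = $14. MC = 26 - 24q + 9q^2.
At P = $410 ≥ min AVC, set P = MC on the rising branch: q = 8.
At P = $131 ≥ min AVC, set P = MC: q = 5. The firm stays open but cuts output.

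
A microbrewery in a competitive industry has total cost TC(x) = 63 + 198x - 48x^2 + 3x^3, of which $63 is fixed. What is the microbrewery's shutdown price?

The shutdown price is the minimum of AVC. VC = 198x - 48x^2 + 3x^3, so AVC = 198 - 48x + 3x^2.
dAVC/dx = -48 + 6x = 0 gives x = 8. min AVC = 198 - 48·8 + 3·8^2 = 6.
So the shutdown price is $6.

$6 per unit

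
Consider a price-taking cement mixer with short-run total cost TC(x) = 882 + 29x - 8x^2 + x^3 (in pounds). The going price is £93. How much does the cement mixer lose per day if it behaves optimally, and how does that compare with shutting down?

Profit = -£370 at x = 8

AVC = 29 - 8x + x^2; min AVC = £13 at x = 4. Since P = £93 ≥ min AVC, the firm produces.
With MC = 29 - 16x + 3x^2, P = MC on the upward-sloping part at x* = 8.
TR = 93·8 = 744. TC = 882 + 232 = 1114. Profit = 744 − 1114 = -£370.
By producing, the firm covers all variable cost plus £512 of fixed cost; shutting down would lose the full £882.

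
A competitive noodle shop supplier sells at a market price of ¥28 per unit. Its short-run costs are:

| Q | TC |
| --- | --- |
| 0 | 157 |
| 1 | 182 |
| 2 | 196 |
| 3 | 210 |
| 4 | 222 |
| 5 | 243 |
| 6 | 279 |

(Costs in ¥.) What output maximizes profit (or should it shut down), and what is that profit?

Q = 5; profit = -¥103

Compute π = P·Q − TC at each output: Q=0: -157; Q=1: -154; Q=2: -140; Q=3: -126; Q=4: -110; Q=5: -103; Q=6: -111.
Profit is maximized at Q = 5. AVC there is 86/5 = ¥17.20 ≤ P, so producing beats shutting down (which would give -¥157).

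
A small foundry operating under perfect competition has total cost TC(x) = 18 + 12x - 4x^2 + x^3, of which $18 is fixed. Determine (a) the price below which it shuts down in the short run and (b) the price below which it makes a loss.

AVC = 12 - 4x + x^2; minimized at x = 2, giving min AVC = $8. That is the shutdown price.
ATC = 18/x + 12 - 4x + x^2. Setting dATC/dx = −18/x^2 − 4 + 2x = 0 gives x = 3 (since 2·3^3 − 4·3^2 = 18).
min ATC = 18/3 + 12 − 4·3 + 3^2 = $15. That is the break-even price.
For $8 ≤ P < $15 the firm produces at a loss; below $8 it shuts down.

Shutdown price = $8; break-even price = $15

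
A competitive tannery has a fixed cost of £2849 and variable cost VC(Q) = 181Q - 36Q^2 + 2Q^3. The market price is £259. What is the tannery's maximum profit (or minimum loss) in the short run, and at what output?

AVC = 181 - 36Q + 2Q^2 has its minimum £19 at Q = 9; price £259 clears that bar, so the firm operates.
MC = 181 - 72Q + 6Q^2. Setting P = MC and taking the root on the rising branch gives Q* = 13.
TR = 259·13 = 3367. TC = 2849 + 663 = 3512. Profit = 3367 − 3512 = -£145.
By producing, the firm covers all variable cost plus £2704 of fixed cost; shutting down would lose the full £2849.

Profit = -£145 at Q = 13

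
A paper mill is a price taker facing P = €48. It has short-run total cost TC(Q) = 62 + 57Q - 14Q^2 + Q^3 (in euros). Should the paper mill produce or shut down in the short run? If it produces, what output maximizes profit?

Strip out fixed cost: VC = 57Q - 14Q^2 + Q^3. Then AVC = 57 - 14Q + Q^2 and MC = 57 - 28Q + 3Q^2.
AVC is minimized where dAVC/dQ = -14 + 2Q = 0, at Q = 7; min AVC = 57 - 14·7 + 7^2 = €8.
Since P = €48 ≥ min AVC = €8, price covers variable cost and the firm should produce.
Set P = MC: 48 = 57 - 28Q + 3Q^2 → 9 - 28Q + 3Q^2 = 0. The roots are Q = 1/3 and Q = 9; the profit-maximizing output is on the rising part of MC, so Q* = 9.
Check: AVC at Q = 9 is €12 ≤ P, so revenue covers variable cost.
Profit = P·Q − TC = 48·9 − 170 = €262.

Produce at Q = 9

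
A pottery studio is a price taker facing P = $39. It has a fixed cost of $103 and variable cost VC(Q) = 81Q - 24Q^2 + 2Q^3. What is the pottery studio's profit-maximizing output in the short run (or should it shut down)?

Produce at Q = 7

Variable cost is VC = 81Q - 24Q^2 + 2Q^3, so AVC = VC/Q = 81 - 24Q + 2Q^2 and MC = dTC/dQ = 81 - 48Q + 6Q^2.
AVC is minimized where dAVC/dQ = -24 + 4Q = 0, at Q = 6; min AVC = 81 - 24·6 + 2·6^2 = $9.
Because $39 ≥ $9, revenue can cover variable cost; the firm operates.
Set P = MC: 39 = 81 - 48Q + 6Q^2 → 42 - 48Q + 6Q^2 = 0. The roots are Q = 1 and Q = 7; the profit-maximizing output is on the rising part of MC, so Q* = 7.
Check: AVC at Q = 7 is $11 ≤ P, so revenue covers variable cost.
Profit = P·Q − TC = 39·7 − 180 = $93.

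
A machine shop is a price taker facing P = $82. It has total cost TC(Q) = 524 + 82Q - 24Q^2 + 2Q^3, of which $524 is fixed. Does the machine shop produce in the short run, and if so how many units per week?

Variable cost is VC = 82Q - 24Q^2 + 2Q^3, so AVC = VC/Q = 82 - 24Q + 2Q^2 and MC = dTC/dQ = 82 - 48Q + 6Q^2.
AVC is minimized where dAVC/dQ = -24 + 4Q = 0, at Q = 6; min AVC = 82 - 24·6 + 2·6^2 = $10.
Since P = $82 ≥ min AVC = $10, price covers variable cost and the firm should produce.
P = MC gives -48Q + 6Q^2 = 0, with roots 0 and 8. Take the larger (rising MC): Q* = 8.
Check: AVC at Q = 8 is $18 ≤ P, so revenue covers variable cost.
Profit = P·Q − TC = 82·8 − 668 = -$12, a loss, but smaller than the $524 fixed cost the firm would lose by shutting down.

Produce at Q = 8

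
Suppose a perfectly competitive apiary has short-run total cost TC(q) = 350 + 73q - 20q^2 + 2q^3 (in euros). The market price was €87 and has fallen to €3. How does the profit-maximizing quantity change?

Output falls from 7 to 0 (the firm shuts down)

MC = 73 - 40q + 6q^2; the shutdown threshold is min AVC = €23 (at q = 5).
At P = €87 ≥ min AVC, set P = MC on the rising branch: q = 7.
At P = €3 < min AVC = €23, price no longer covers variable cost at any output, so the firm shuts down: q = 0.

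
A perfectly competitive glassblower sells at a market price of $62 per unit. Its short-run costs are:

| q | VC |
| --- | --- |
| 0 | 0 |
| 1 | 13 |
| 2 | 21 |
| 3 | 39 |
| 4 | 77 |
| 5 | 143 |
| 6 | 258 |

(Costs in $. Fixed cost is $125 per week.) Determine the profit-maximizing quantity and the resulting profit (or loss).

Profit at each row (π = 62q − TC): q=0: -125; q=1: -76; q=2: -22; q=3: 22; q=4: 46; q=5: 42; q=6: -11.
Profit is maximized at q = 4. AVC there is 77/4 = $19.25 ≤ P, so producing beats shutting down (which would give -$125).

q = 4; profit = $46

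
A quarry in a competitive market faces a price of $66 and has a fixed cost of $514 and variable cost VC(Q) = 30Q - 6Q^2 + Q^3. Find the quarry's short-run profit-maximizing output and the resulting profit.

AVC = 30 - 6Q + Q^2 has its minimum $21 at Q = 3; price $66 clears that bar, so the firm operates.
With MC = 30 - 12Q + 3Q^2, P = MC on the upward-sloping part at Q* = 6.
TR = 66·6 = 396. TC = 514 + 180 = 694. Profit = 396 − 694 = -$298.
Shutting down would mean losing the fixed cost of $514, so operating at a loss of $298 is better by $216.

Profit = -$298 at Q = 6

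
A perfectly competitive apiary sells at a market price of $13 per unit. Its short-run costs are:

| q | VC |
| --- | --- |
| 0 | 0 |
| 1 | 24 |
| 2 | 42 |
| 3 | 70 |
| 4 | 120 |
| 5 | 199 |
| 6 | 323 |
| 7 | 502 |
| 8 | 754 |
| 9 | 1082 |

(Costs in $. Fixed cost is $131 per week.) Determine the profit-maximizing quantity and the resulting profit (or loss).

q = 0 (shut down); profit = -$131

Tabulate TR − TC: q=0: -131; q=1: -142; q=2: -147; q=3: -162; q=4: -199; q=5: -265; q=6: -376; q=7: -542; q=8: -781; q=9: -1096.
Profit is highest at q = 0. Equivalently, the lowest AVC in the table is 42/2 ≈ $21 at q = 2, and P = $13 falls below it — price never covers variable cost, so the firm shuts down and loses only its fixed cost.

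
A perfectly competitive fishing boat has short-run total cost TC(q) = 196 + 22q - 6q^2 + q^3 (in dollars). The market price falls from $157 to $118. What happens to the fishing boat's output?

Output falls from 9 to 8

MC = 22 - 12q + 3q^2; the shutdown threshold is min AVC = $13 (at q = 3).
At P = $157 ≥ min AVC, set P = MC on the rising branch: q = 9.
At P = $118 ≥ min AVC, set P = MC: q = 8. The firm stays open but cuts output.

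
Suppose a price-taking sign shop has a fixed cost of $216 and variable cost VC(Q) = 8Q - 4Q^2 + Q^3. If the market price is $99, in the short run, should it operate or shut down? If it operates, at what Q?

From TC, MC = TC'(Q) = 8 - 8Q + 3Q^2 and AVC = VC/Q = 8 - 4Q + Q^2.
The AVC parabola has its vertex at Q = 4/2 = 2, where AVC = 8 - 4·2 + 2^2 = $4.
Because $99 ≥ $4, revenue can cover variable cost; the firm operates.
P = MC gives -91 - 8Q + 3Q^2 = 0, with roots -13/3 and 7. Take the larger (rising MC): Q* = 7.
Check: AVC at Q = 7 is $29 ≤ P, so revenue covers variable cost.
Profit = P·Q − TC = 99·7 − 419 = $274.

Produce at Q = 7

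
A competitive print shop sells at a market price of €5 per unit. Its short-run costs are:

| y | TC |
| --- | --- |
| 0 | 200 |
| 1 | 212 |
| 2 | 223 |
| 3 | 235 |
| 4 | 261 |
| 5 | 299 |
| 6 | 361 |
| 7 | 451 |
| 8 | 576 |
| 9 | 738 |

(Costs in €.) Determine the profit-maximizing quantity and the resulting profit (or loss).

Tabulate TR − TC: y=0: -200; y=1: -207; y=2: -213; y=3: -220; y=4: -241; y=5: -274; y=6: -331; y=7: -416; y=8: -536; y=9: -693.
Profit is highest at y = 0. Equivalently, the lowest AVC in the table is 23/2 ≈ €11.50 at y = 2, and P = €5 falls below it — price never covers variable cost, so the firm shuts down and loses only its fixed cost.

y = 0 (shut down); profit = -€200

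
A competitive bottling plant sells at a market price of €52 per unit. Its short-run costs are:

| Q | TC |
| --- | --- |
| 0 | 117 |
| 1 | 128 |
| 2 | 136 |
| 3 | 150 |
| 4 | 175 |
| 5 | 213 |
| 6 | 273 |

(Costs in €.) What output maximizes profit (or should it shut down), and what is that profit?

Q = 5; profit = €47

Compute π = P·Q − TC at each output: Q=0: -117; Q=1: -76; Q=2: -32; Q=3: 6; Q=4: 33; Q=5: 47; Q=6: 39.
Profit is maximized at Q = 5. AVC there is 96/5 = €19.20 ≤ P, so producing beats shutting down (which would give -€117).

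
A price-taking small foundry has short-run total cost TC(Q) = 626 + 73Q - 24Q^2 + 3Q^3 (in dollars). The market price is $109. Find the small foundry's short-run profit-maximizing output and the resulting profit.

AVC = 73 - 24Q + 3Q^2; min AVC = $25 at Q = 4. Since P = $109 ≥ min AVC, the firm produces.
MC = 73 - 48Q + 9Q^2. Setting P = MC and taking the root on the rising branch gives Q* = 6.
TR = 109·6 = 654. TC = 626 + 222 = 848. Profit = 654 − 848 = -$194.
That loss of $194 beats the $626 the firm would lose by shutting down; producing recovers $432 of fixed cost.

Profit = -$194 at Q = 6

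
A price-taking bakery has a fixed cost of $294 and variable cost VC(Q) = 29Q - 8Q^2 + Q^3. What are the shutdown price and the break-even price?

Shutdown price = min AVC. AVC = 29 - 8Q + Q^2, with vertex at Q = 4 and minimum $13.
ATC = 294/Q + 29 - 8Q + Q^2. Setting dATC/dQ = −294/Q^2 − 8 + 2Q = 0 gives Q = 7 (since 2·7^3 − 8·7^2 = 294).
min ATC = 294/7 + 29 − 8·7 + 7^2 = $64. That is the break-even price.
For $13 ≤ P < $64 the firm produces at a loss; below $13 it shuts down.

Shutdown price = $13; break-even price = $64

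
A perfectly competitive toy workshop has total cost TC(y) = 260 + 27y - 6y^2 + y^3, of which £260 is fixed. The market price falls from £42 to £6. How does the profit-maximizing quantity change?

MC = 27 - 12y + 3y^2; the shutdown threshold is min AVC = £18 (at y = 3).
With P = £42 above the shutdown price, P = MC gives y = 5.
At P = £6 < min AVC = £18, price no longer covers variable cost at any output, so the firm shuts down: y = 0.

Output falls from 5 to 0 (the firm shuts down)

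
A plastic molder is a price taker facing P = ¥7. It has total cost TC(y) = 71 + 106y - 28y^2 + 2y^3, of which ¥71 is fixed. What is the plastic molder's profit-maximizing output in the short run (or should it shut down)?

Shut down

From TC, MC = TC'(y) = 106 - 56y + 6y^2 and AVC = VC/y = 106 - 28y + 2y^2.
AVC is minimized where dAVC/dy = -28 + 4y = 0, at y = 7; min AVC = 106 - 28·7 + 2·7^2 = ¥8.
P = ¥7 lies below min AVC = ¥8; no output level covers variable cost.
Shutting down limits the loss to fixed cost, ¥71.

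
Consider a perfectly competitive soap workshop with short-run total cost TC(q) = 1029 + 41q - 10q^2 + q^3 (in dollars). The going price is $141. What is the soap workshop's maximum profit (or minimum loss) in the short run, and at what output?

Profit = -$29 at q = 10

AVC = 41 - 10q + q^2; min AVC = $16 at q = 5. Since P = $141 ≥ min AVC, the firm produces.
MC = 41 - 20q + 3q^2. Setting P = MC and taking the root on the rising branch gives q* = 10.
TR = 141·10 = 1410. TC = 1029 + 410 = 1439. Profit = 1410 − 1439 = -$29.
Shutting down would mean losing the fixed cost of $1029, so operating at a loss of $29 is better by $1000.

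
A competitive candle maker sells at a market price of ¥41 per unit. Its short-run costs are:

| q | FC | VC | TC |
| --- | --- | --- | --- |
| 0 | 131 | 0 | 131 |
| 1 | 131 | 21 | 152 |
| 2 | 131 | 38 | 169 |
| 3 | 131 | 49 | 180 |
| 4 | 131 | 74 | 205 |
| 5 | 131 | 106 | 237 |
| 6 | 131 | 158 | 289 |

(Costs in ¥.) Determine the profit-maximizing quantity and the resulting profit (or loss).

Compute π = P·q − TC at each output: q=0: -131; q=1: -111; q=2: -87; q=3: -57; q=4: -41; q=5: -32; q=6: -43.
Profit is maximized at q = 5. AVC there is 106/5 = ¥21.20 ≤ P, so producing beats shutting down (which would give -¥131).

q = 5; profit = -¥32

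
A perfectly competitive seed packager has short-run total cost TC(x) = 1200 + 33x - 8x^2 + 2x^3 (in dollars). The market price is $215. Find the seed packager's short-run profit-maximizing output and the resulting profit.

AVC = 33 - 8x + 2x^2; min AVC = $25 at x = 2. Since P = $215 ≥ min AVC, the firm produces.
MC = 33 - 16x + 6x^2. Setting P = MC and taking the root on the rising branch gives x* = 7.
TR = 215·7 = 1505. TC = 1200 + 525 = 1725. Profit = 1505 − 1725 = -$220.
Shutting down would mean losing the fixed cost of $1200, so operating at a loss of $220 is better by $980.

Profit = -$220 at x = 7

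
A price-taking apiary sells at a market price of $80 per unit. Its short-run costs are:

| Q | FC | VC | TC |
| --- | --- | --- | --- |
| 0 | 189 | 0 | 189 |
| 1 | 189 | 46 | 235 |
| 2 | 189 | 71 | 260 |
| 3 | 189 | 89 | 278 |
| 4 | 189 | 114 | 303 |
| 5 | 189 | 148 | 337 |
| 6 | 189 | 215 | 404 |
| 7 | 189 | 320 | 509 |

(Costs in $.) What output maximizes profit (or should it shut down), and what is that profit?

Tabulate TR − TC: Q=0: -189; Q=1: -155; Q=2: -100; Q=3: -38; Q=4: 17; Q=5: 63; Q=6: 76; Q=7: 51.
Profit is maximized at Q = 6. AVC there is 215/6 = $35.83 ≤ P, so producing beats shutting down (which would give -$189).

Q = 6; profit = $76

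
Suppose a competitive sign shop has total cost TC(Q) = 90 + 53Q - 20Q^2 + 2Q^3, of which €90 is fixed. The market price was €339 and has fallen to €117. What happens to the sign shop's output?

Output falls from 11 to 8

AVC = 53 - 20Q + 2Q^2, minimized at Q = 5 where min AVC = €3. MC = 53 - 40Q + 6Q^2.
With P = €339 above the shutdown price, P = MC gives Q = 11.
At P = €117 ≥ min AVC, set P = MC: Q = 8. The firm stays open but cuts output.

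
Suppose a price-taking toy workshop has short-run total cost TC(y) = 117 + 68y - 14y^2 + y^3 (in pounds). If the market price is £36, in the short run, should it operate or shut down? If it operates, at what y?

Produce at y = 8

Strip out fixed cost: VC = 68y - 14y^2 + y^3. Then AVC = 68 - 14y + y^2 and MC = 68 - 28y + 3y^2.
AVC is minimized where dAVC/dy = -14 + 2y = 0, at y = 7; min AVC = 68 - 14·7 + 7^2 = £19.
P = £36 exceeds min AVC = £19, so the firm stays open.
Set P = MC: 36 = 68 - 28y + 3y^2 → 32 - 28y + 3y^2 = 0. The roots are y = 4/3 and y = 8; the profit-maximizing output is on the rising part of MC, so y* = 8.
Check: AVC at y = 8 is £20 ≤ P, so revenue covers variable cost.
Profit = P·y − TC = 36·8 − 277 = £11.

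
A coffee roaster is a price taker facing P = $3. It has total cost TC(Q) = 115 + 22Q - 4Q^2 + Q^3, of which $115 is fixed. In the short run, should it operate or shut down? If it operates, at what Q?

Variable cost is VC = 22Q - 4Q^2 + Q^3, so AVC = VC/Q = 22 - 4Q + Q^2 and MC = dTC/dQ = 22 - 8Q + 3Q^2.
AVC is minimized where dAVC/dQ = -4 + 2Q = 0, at Q = 2; min AVC = 22 - 4·2 + 2^2 = $18.
P = $3 lies below min AVC = $18; no output level covers variable cost.
Best response: produce nothing and absorb the $115 fixed cost.

Shut down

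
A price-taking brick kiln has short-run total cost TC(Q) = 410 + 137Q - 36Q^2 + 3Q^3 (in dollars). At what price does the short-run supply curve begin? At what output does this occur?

The shutdown price is the minimum of AVC. VC = 137Q - 36Q^2 + 3Q^3, so AVC = 137 - 36Q + 3Q^2.
dAVC/dQ = -36 + 6Q = 0 gives Q = 6. min AVC = 137 - 36·6 + 3·6^2 = 29.
For P < $29 the firm produces nothing.

$29 per unit, at Q = 6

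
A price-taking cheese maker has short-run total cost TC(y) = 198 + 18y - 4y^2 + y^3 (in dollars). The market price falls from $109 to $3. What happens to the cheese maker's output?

MC = 18 - 8y + 3y^2; the shutdown threshold is min AVC = $14 (at y = 2).
With P = $109 above the shutdown price, P = MC gives y = 7.
At P = $3 < min AVC = $14, price no longer covers variable cost at any output, so the firm shuts down: y = 0.

Output falls from 7 to 0 (the firm shuts down)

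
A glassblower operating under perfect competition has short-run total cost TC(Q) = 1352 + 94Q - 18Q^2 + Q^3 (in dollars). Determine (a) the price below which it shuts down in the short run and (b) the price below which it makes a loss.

Shutdown price = min AVC. AVC = 94 - 18Q + Q^2, with vertex at Q = 9 and minimum $13.
ATC = 1352/Q + 94 - 18Q + Q^2. Setting dATC/dQ = −1352/Q^2 − 18 + 2Q = 0 gives Q = 13 (since 2·13^3 − 18·13^2 = 1352).
min ATC = 1352/13 + 94 − 18·13 + 13^2 = $133. That is the break-even price.
For $13 ≤ P < $133 the firm produces at a loss; below $13 it shuts down.

Shutdown price = $13; break-even price = $133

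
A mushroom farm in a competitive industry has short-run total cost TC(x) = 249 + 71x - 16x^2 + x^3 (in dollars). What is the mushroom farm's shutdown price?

Short-run supply begins at min AVC. From VC = 71x - 16x^2 + x^3, AVC = 71 - 16x + x^2.
dAVC/dx = -16 + 2x = 0 gives x = 8. min AVC = 71 - 16·8 + 8^2 = 7.
So the shutdown price is $7.

$7 per unit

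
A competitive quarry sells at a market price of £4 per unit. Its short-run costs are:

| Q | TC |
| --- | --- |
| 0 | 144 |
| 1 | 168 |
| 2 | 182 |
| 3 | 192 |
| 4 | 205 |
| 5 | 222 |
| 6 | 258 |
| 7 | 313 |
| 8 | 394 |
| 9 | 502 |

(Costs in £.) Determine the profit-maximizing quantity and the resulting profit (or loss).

Q = 0 (shut down); profit = -£144

Tabulate TR − TC: Q=0: -144; Q=1: -164; Q=2: -174; Q=3: -180; Q=4: -189; Q=5: -202; Q=6: -234; Q=7: -285; Q=8: -362; Q=9: -466.
Profit is highest at Q = 0. Equivalently, the lowest AVC in the table is 61/4 ≈ £15.25 at Q = 4, and P = £4 falls below it — price never covers variable cost, so the firm shuts down and loses only its fixed cost.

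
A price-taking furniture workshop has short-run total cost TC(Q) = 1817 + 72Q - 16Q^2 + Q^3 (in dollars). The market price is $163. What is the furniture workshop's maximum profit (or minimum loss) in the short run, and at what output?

Profit = -$127 at Q = 13

AVC = 72 - 16Q + Q^2 has its minimum $8 at Q = 8; price $163 clears that bar, so the firm operates.
MC = 72 - 32Q + 3Q^2. Setting P = MC and taking the root on the rising branch gives Q* = 13.
TR = 163·13 = 2119. TC = 1817 + 429 = 2246. Profit = 2119 − 2246 = -$127.
By producing, the firm covers all variable cost plus $1690 of fixed cost; shutting down would lose the full $1817.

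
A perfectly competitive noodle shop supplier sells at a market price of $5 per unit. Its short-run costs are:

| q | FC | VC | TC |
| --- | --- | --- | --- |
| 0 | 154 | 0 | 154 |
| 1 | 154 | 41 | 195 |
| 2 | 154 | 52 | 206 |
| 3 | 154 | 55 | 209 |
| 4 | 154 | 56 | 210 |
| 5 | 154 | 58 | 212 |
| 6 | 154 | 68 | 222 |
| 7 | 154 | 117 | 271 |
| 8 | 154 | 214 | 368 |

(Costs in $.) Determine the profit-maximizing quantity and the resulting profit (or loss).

q = 0 (shut down); profit = -$154

Tabulate TR − TC: q=0: -154; q=1: -190; q=2: -196; q=3: -194; q=4: -190; q=5: -187; q=6: -192; q=7: -236; q=8: -328.
Profit is highest at q = 0. Equivalently, the lowest AVC in the table is 68/6 ≈ $11.33 at q = 6, and P = $5 falls below it — price never covers variable cost, so the firm shuts down and loses only its fixed cost.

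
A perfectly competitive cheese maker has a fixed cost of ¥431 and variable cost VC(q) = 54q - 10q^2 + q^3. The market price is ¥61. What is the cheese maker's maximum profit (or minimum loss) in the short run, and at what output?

AVC = 54 - 10q + q^2 has its minimum ¥29 at q = 5; price ¥61 clears that bar, so the firm operates.
With MC = 54 - 20q + 3q^2, P = MC on the upward-sloping part at q* = 7.
TR = 61·7 = 427. TC = 431 + 231 = 662. Profit = 427 − 662 = -¥235.
Shutting down would mean losing the fixed cost of ¥431, so operating at a loss of ¥235 is better by ¥196.

Profit = -¥235 at q = 7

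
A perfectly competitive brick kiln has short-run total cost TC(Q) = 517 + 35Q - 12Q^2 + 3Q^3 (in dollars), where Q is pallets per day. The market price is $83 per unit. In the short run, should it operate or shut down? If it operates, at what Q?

Variable cost is VC = 35Q - 12Q^2 + 3Q^3, so AVC = VC/Q = 35 - 12Q + 3Q^2 and MC = dTC/dQ = 35 - 24Q + 9Q^2.
AVC hits its minimum where MC = AVC, at Q = 2, giving min AVC = 35 - 12·2 + 3·2^2 = $23.
Since P = $83 ≥ min AVC = $23, price covers variable cost and the firm should produce.
P = MC gives -48 - 24Q + 9Q^2 = 0, with roots -4/3 and 4. Take the larger (rising MC): Q* = 4.
Check: AVC at Q = 4 is $35 ≤ P, so revenue covers variable cost.
Profit = P·Q − TC = 83·4 − 657 = -$325, a loss, but smaller than the $517 fixed cost the firm would lose by shutting down.

Produce at Q = 4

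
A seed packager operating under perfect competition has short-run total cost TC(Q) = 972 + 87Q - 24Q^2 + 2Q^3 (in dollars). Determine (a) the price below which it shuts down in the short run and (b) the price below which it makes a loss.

Shutdown price = $15; break-even price = $141

Shutdown price = min AVC. AVC = 87 - 24Q + 2Q^2, with vertex at Q = 6 and minimum $15.
ATC = 972/Q + 87 - 24Q + 2Q^2. Setting dATC/dQ = −972/Q^2 − 24 + 4Q = 0 gives Q = 9 (since 4·9^3 − 24·9^2 = 972).
min ATC = 972/9 + 87 − 24·9 + 2·9^2 = $141. That is the break-even price.
For $15 ≤ P < $141 the firm produces at a loss; below $15 it shuts down.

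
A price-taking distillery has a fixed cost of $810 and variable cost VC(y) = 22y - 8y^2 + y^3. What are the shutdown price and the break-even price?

Shutdown price = min AVC. AVC = 22 - 8y + y^2, with vertex at y = 4 and minimum $6.
ATC = 810/y + 22 - 8y + y^2. Setting dATC/dy = −810/y^2 − 8 + 2y = 0 gives y = 9 (since 2·9^3 − 8·9^2 = 810).
min ATC = 810/9 + 22 − 8·9 + 9^2 = $121. That is the break-even price.
For $6 ≤ P < $121 the firm produces at a loss; below $6 it shuts down.

Shutdown price = $6; break-even price = $121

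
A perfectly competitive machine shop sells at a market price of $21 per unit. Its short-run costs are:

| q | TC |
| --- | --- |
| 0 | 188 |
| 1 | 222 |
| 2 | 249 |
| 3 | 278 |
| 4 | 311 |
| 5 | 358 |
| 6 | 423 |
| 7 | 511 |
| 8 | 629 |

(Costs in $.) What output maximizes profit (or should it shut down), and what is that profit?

q = 0 (shut down); profit = -$188

Tabulate TR − TC: q=0: -188; q=1: -201; q=2: -207; q=3: -215; q=4: -227; q=5: -253; q=6: -297; q=7: -364; q=8: -461.
Profit is highest at q = 0. Equivalently, the lowest AVC in the table is 90/3 ≈ $30 at q = 3, and P = $21 falls below it — price never covers variable cost, so the firm shuts down and loses only its fixed cost.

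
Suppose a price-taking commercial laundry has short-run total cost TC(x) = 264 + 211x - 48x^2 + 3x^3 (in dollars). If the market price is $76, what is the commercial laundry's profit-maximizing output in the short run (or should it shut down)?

Strip out fixed cost: VC = 211x - 48x^2 + 3x^3. Then AVC = 211 - 48x + 3x^2 and MC = 211 - 96x + 9x^2.
AVC hits its minimum where MC = AVC, at x = 8, giving min AVC = 211 - 48·8 + 3·8^2 = $19.
Because $76 ≥ $19, revenue can cover variable cost; the firm operates.
P = MC gives 135 - 96x + 9x^2 = 0, with roots 5/3 and 9. Take the larger (rising MC): x* = 9.
Check: AVC at x = 9 is $22 ≤ P, so revenue covers variable cost.
Profit = P·x − TC = 76·9 − 462 = $222.

Produce at x = 9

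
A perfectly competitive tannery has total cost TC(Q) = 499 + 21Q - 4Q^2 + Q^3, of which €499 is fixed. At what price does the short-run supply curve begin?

The shutdown price is the minimum of AVC. VC = 21Q - 4Q^2 + Q^3, so AVC = 21 - 4Q + Q^2.
At the minimum of AVC, MC = AVC. MC = 21 - 8Q + 3Q^2; setting MC = AVC gives 2Q^2 - 4Q = 0, so Q = 2. min AVC = 17.
For P < €17 the firm produces nothing.

€17 per unit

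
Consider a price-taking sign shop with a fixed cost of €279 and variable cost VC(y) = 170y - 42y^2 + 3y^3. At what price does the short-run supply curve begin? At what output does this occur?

The firm shuts down when price falls below the minimum of average variable cost. AVC = VC/y = 170 - 42y + 3y^2.
dAVC/dy = -42 + 6y = 0 gives y = 7. min AVC = 170 - 42·7 + 3·7^2 = 23.
For P < €23 the firm produces nothing.

€23 per unit, at y = 7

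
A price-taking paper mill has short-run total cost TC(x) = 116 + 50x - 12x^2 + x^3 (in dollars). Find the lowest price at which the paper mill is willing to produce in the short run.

$14 per unit

Short-run supply begins at min AVC. From VC = 50x - 12x^2 + x^3, AVC = 50 - 12x + x^2.
dAVC/dx = -12 + 2x = 0 gives x = 6. min AVC = 50 - 12·6 + 6^2 = 14.
The firm shuts down for any P below $14.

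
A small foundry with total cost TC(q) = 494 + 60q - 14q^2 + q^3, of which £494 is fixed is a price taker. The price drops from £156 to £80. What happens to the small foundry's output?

Output falls from 12 to 10

MC = 60 - 28q + 3q^2; the shutdown threshold is min AVC = £11 (at q = 7).
At P = £156 ≥ min AVC, set P = MC on the rising branch: q = 12.
At P = £80 ≥ min AVC, set P = MC: q = 10. The firm stays open but cuts output.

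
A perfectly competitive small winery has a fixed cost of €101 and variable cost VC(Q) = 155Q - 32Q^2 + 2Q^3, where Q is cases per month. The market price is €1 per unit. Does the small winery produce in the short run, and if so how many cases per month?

Shut down

Strip out fixed cost: VC = 155Q - 32Q^2 + 2Q^3. Then AVC = 155 - 32Q + 2Q^2 and MC = 155 - 64Q + 6Q^2.
AVC hits its minimum where MC = AVC, at Q = 8, giving min AVC = 155 - 32·8 + 2·8^2 = €27.
Since P = €1 < min AVC = €27, price fails to cover variable cost at any output.
Shutting down limits the loss to fixed cost, €101.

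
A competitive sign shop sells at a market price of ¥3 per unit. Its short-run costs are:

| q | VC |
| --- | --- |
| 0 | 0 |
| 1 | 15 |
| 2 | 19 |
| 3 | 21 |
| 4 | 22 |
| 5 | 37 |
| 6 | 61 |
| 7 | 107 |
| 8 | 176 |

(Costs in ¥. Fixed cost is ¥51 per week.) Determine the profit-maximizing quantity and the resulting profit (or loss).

q = 0 (shut down); profit = -¥51

Compute π = P·q − TC at each output: q=0: -51; q=1: -63; q=2: -64; q=3: -63; q=4: -61; q=5: -73; q=6: -94; q=7: -137; q=8: -203.
Profit is highest at q = 0. Equivalently, the lowest AVC in the table is 22/4 ≈ ¥5.50 at q = 4, and P = ¥3 falls below it — price never covers variable cost, so the firm shuts down and loses only its fixed cost.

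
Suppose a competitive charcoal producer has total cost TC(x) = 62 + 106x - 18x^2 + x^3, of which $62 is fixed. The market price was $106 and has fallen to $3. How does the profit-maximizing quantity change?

MC = 106 - 36x + 3x^2; the shutdown threshold is min AVC = $25 (at x = 9).
With P = $106 above the shutdown price, P = MC gives x = 12.
At P = $3 < min AVC = $25, price no longer covers variable cost at any output, so the firm shuts down: x = 0.

Output falls from 12 to 0 (the firm shuts down)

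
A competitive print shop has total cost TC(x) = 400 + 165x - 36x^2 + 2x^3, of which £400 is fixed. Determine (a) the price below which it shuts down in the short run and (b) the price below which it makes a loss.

Shutdown price = min AVC. AVC = 165 - 36x + 2x^2, with vertex at x = 9 and minimum £3.
ATC = 400/x + 165 - 36x + 2x^2. Setting dATC/dx = −400/x^2 − 36 + 4x = 0 gives x = 10 (since 4·10^3 − 36·10^2 = 400).
min ATC = 400/10 + 165 − 36·10 + 2·10^2 = £45. That is the break-even price.
Between these two prices the firm operates at a loss; above £45 it earns a profit.

Shutdown price = £3; break-even price = £45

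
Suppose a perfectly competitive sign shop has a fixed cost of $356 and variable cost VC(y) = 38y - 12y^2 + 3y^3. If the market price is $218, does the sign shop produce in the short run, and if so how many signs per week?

Produce at y = 6

Strip out fixed cost: VC = 38y - 12y^2 + 3y^3. Then AVC = 38 - 12y + 3y^2 and MC = 38 - 24y + 9y^2.
AVC is minimized where dAVC/dy = -12 + 6y = 0, at y = 2; min AVC = 38 - 12·2 + 3·2^2 = $26.
Since P = $218 ≥ min AVC = $26, price covers variable cost and the firm should produce.
P = MC gives -180 - 24y + 9y^2 = 0, with roots -10/3 and 6. Take the larger (rising MC): y* = 6.
Check: AVC at y = 6 is $74 ≤ P, so revenue covers variable cost.
Profit = P·y − TC = 218·6 − 800 = $508.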